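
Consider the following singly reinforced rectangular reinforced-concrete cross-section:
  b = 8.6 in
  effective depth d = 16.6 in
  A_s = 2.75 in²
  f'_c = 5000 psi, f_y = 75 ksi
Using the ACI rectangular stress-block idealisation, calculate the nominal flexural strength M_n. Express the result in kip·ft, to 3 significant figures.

M_n ≈ 237 kip·ft

T = A_s f_y = 2.75 × 75 = 206.25 kips.
a = T/(0.85 f'_c b) = 206.25/(0.85 × 5 × 8.6) = 5.643 in.
M_n = T(d − a/2) = 206.25 × (16.6 − 2.8215) = 2841.8 kip·in = 2841.8/12 = 236.82 kip·ft.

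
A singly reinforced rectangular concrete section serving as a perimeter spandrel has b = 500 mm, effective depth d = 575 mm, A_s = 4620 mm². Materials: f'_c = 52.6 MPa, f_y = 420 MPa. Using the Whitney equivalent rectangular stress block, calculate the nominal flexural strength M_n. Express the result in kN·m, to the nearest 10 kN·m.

T = A_s f_y = 4620 × 420 = 1940400 N = 1940.4 kN.
From C = T: a = T/(0.85 f'_c b) = 1940400/(0.85 × 52.6 × 500) = 86.80 mm.
M_n = T(d − a/2) = 1940.4 kN × (575 − 43.4) mm = 1031.52 kN·m.

M_n ≈ 1030 kN·m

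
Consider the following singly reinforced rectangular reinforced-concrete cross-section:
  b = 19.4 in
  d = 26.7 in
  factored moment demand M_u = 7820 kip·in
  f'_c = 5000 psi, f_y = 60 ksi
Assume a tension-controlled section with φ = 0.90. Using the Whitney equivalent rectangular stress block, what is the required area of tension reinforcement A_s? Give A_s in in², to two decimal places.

A_s ≈ 5.90 in²

M_n = M_u/φ = 7820/0.90 = 8688.89 kip·in.
From M_n = 0.85 f'_c a b (d − a/2):
a = d − √(d² − 2M_n/(0.85 f'_c b)) = 26.7 − √(26.7² − 2 × 8688.89/(0.85 × 5 × 19.4)) = 4.292 in.
A_s = 0.85 f'_c a b / f_y = 0.85 × 5 × 4.292 × 19.4 / 60 = 5.898 in².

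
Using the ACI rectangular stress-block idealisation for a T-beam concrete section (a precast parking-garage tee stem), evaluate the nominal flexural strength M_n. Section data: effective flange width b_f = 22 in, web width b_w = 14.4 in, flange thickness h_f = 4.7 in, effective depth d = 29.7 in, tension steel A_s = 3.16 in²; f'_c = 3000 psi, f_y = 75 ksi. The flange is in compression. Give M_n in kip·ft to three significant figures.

M_n ≈ 545 kip·ft

Tension: T = A_s f_y = 3.16 × 75 = 237 kips.
Try a within the flange: a = T/(0.85 f'_c b_f) = 237/(0.85 × 3 × 22) = 4.225 in.
Since a = 4.225 ≤ h_f = 4.7 in, the stress block lies entirely in the flange; analyse as a rectangular beam of width b_f.
M_n = T(d − a/2) = 237 × (29.7 − 2.1125) = 6538.2 kip·in.
M_n = 6538.2/12 = 544.85 kip·ft.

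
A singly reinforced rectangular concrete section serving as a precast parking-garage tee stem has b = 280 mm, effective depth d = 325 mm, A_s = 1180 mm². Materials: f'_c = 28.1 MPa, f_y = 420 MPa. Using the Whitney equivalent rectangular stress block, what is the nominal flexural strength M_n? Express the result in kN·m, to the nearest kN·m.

T = A_s f_y = 1180 × 420 = 495600 N = 495.6 kN.
From C = T: a = T/(0.85 f'_c b) = 495600/(0.85 × 28.1 × 280) = 74.11 mm.
M_n = T(d − a/2) = 495.6 kN × (325 − 37.055) mm = 142.71 kN·m.

M_n ≈ 143 kN·m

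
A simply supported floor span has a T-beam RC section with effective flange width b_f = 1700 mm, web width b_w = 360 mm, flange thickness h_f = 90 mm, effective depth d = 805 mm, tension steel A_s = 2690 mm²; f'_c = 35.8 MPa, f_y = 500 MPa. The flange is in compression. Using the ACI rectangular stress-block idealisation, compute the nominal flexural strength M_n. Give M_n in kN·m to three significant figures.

M_n ≈ 1070 kN·m

Tension: T = A_s f_y = 2690 × 500 = 1345000 N.
Try a within the flange: a = T/(0.85 f'_c b_f) = 1345000/(0.85 × 35.8 × 1700) = 26.00 mm.
Since a = 26.00 ≤ h_f = 90 mm, the stress block lies entirely in the flange; analyse as a rectangular beam of width b_f.
M_n = T(d − a/2) = 1345000 × (805 − 13) = 1065.24 × 10⁶ N·mm.
M_n = 1065.24 kN·m.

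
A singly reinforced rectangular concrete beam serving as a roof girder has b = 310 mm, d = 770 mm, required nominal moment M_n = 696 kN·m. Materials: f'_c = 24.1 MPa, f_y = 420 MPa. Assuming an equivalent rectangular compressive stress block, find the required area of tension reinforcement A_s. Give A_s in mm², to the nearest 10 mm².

With M_n = 0.85 f'_c a b (d − a/2), solve the quadratic for a:
a = d − √(d² − 2M_n/(0.85 f'_c b)) = 770 − √(770² − 2 × 696×10⁶/(0.85 × 24.1 × 310)) = 158.69 mm.
A_s = 0.85 f'_c a b / f_y = 0.85 × 24.1 × 158.69 × 310 / 420 = 2399.4 mm².

A_s ≈ 2400 mm²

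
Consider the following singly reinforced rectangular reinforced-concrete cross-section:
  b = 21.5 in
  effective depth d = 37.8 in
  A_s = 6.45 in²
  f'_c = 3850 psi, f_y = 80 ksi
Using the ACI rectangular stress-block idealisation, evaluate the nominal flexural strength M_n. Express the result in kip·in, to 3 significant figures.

M_n ≈ 17600 kip·in

T = A_s f_y = 6.45 × 80 = 516 kips.
a = T/(0.85 f'_c b) = 516/(0.85 × 3.85 × 21.5) = 7.334 in.
M_n = T(d − a/2) = 516 × (37.8 − 3.667) = 17612.6 kip·in.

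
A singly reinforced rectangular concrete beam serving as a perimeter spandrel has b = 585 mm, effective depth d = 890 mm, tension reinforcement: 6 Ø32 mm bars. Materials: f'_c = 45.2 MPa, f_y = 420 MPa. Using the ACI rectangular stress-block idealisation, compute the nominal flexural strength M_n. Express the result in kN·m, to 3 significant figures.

A_s = 6 × 804 = 4824 mm².
T = A_s f_y = 4824 × 420 = 2026080 N = 2026.08 kN.
From C = T: a = T/(0.85 f'_c b) = 2026080/(0.85 × 45.2 × 585) = 90.15 mm.
M_n = T(d − a/2) = 2026.08 kN × (890 − 45.075) mm = 1711.89 kN·m.

M_n ≈ 1710 kN·m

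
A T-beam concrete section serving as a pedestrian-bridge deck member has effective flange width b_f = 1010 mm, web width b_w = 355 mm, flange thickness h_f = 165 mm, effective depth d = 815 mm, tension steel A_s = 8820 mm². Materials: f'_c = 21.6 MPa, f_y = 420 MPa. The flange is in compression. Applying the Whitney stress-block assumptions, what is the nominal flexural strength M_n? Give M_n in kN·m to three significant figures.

Tension: T = A_s f_y = 8820 × 420 = 3704400 N.
Try a within the flange: a = T/(0.85 f'_c b_f) = 3704400/(0.85 × 21.6 × 1010) = 199.77 mm.
a = 199.77 > h_f = 165 mm: the block extends into the web. Split into flange-overhang and web parts.
C_f = 0.85 f'_c (b_f − b_w) h_f = 0.85 × 21.6 × (1010 − 355) × 165 = 1984257 N.
Remaining web compression depth: a_w = (T − C_f)/(0.85 f'_c b_w) = (3704400 − 1984257)/(0.85 × 21.6 × 355) = 263.91 mm.
M_n = C_f(d − h_f/2) + (T − C_f)(d − a_w/2) = 1984257 × (815 − 82.5) + 1720143 × (815 − 131.955) = 1453.47 + 1174.94 = 2628.41 × 10⁶ N·mm.
M_n = 2628.41 kN·m.

M_n ≈ 2630 kN·m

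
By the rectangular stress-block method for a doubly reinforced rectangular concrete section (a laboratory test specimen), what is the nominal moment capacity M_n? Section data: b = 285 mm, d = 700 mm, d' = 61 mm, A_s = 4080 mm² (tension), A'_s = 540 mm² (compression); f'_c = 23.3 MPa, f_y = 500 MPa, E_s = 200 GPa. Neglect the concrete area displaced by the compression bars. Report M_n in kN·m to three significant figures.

Assume both tension and compression steel yield.
Net tension couple steel: A_s − A'_s = 3540 mm².
a = (A_s − A'_s) f_y / (0.85 f'_c b) = 1770000/(0.85 × 23.3 × 285) = 313.58 mm.
c = a/β₁ = 313.58/0.85 = 368.92 mm; ε'_s = 0.003(c − d')/c = 0.0025 ≥ f_y/E_s = 0.0025, so compression steel does yield.
M_n = (A_s − A'_s) f_y (d − a/2) + A'_s f_y (d − d') = [1770000 × (700 − 156.79) + 270000 × (700 − 61)] × 10⁻⁶ = 961.48 + 172.53 = 1134.01 kN·m.

M_n ≈ 1130 kN·m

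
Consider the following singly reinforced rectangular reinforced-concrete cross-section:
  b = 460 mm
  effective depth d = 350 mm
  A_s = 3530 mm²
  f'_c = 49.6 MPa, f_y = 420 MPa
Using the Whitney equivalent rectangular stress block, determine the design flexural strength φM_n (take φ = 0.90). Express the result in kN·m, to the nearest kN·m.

φM_n ≈ 416 kN·m

T = A_s f_y = 3530 × 420 = 1482600 N = 1482.6 kN.
From C = T: a = T/(0.85 f'_c b) = 1482600/(0.85 × 49.6 × 460) = 76.45 mm.
M_n = T(d − a/2) = 1482.6 kN × (350 − 38.225) mm = 462.24 kN·m.
φM_n = 0.90 × 462.24 = 416.02 kN·m.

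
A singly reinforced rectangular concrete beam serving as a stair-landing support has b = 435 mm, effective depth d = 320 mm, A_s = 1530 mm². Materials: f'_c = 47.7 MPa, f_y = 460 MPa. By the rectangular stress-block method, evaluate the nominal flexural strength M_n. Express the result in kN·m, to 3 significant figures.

M_n ≈ 211 kN·m

T = A_s f_y = 1530 × 460 = 703800 N = 703.8 kN.
From C = T: a = T/(0.85 f'_c b) = 703800/(0.85 × 47.7 × 435) = 39.90 mm.
M_n = T(d − a/2) = 703.8 kN × (320 − 19.95) mm = 211.18 kN·m.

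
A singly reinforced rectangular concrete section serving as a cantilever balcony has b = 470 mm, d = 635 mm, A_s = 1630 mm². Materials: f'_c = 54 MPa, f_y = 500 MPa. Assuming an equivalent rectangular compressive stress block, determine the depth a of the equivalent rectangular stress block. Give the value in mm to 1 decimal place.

a ≈ 37.8 mm

T = A_s f_y = 1630 × 500 = 815000 N = 815 kN.
Setting C = 0.85 f'_c a b equal to T: a = 815000/(0.85 × 54 × 470) = 37.8 mm.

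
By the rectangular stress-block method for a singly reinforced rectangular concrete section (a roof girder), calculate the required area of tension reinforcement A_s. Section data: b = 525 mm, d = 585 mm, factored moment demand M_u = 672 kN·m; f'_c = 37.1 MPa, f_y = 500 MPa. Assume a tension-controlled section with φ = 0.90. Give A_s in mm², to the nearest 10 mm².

A_s ≈ 2750 mm²

M_n = M_u/φ = 672/0.90 = 746.667 kN·m.
With M_n = 0.85 f'_c a b (d − a/2), solve the quadratic for a:
a = d − √(d² − 2M_n/(0.85 f'_c b)) = 585 − √(585² − 2 × 746.667×10⁶/(0.85 × 37.1 × 525)) = 82.98 mm.
A_s = 0.85 f'_c a b / f_y = 0.85 × 37.1 × 82.98 × 525 / 500 = 2747.6 mm².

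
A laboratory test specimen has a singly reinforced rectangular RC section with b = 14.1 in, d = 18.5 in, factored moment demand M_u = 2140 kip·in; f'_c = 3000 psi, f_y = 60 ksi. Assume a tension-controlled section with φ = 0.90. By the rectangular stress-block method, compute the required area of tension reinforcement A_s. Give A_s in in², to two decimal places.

A_s ≈ 2.40 in²

M_n = M_u/φ = 2140/0.90 = 2377.78 kip·in.
From M_n = 0.85 f'_c a b (d − a/2):
a = d − √(d² − 2M_n/(0.85 f'_c b)) = 18.5 − √(18.5² − 2 × 2377.78/(0.85 × 3 × 14.1)) = 4.009 in.
A_s = 0.85 f'_c a b / f_y = 0.85 × 3 × 4.009 × 14.1 / 60 = 2.402 in².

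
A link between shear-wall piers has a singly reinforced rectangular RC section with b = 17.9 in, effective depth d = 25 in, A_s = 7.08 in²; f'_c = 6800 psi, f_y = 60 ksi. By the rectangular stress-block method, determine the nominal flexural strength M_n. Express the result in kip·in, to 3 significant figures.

M_n ≈ 9750 kip·in

T = A_s f_y = 7.08 × 60 = 424.8 kips.
a = T/(0.85 f'_c b) = 424.8/(0.85 × 6.8 × 17.9) = 4.106 in.
M_n = T(d − a/2) = 424.8 × (25 − 2.053) = 9747.9 kip·in.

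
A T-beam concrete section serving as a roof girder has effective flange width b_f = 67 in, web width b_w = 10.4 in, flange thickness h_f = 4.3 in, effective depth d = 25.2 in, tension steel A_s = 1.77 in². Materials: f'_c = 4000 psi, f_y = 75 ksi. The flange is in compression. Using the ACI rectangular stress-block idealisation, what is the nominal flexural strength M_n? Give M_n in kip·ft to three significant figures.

M_n ≈ 276 kip·ft

Tension: T = A_s f_y = 1.77 × 75 = 132.75 kips.
Try a within the flange: a = T/(0.85 f'_c b_f) = 132.75/(0.85 × 4 × 67) = 0.583 in.
Since a = 0.583 ≤ h_f = 4.3 in, the stress block lies entirely in the flange; analyse as a rectangular beam of width b_f.
M_n = T(d − a/2) = 132.75 × (25.2 − 0.2915) = 3306.6 kip·in.
M_n = 3306.6/12 = 275.55 kip·ft.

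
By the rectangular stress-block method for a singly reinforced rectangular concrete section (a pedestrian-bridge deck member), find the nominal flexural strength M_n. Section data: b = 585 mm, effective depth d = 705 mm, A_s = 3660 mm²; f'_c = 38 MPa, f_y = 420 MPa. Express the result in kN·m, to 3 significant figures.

M_n ≈ 1020 kN·m

T = A_s f_y = 3660 × 420 = 1537200 N = 1537.2 kN.
From C = T: a = T/(0.85 f'_c b) = 1537200/(0.85 × 38 × 585) = 81.35 mm.
M_n = T(d − a/2) = 1537.2 kN × (705 − 40.675) mm = 1021.20 kN·m.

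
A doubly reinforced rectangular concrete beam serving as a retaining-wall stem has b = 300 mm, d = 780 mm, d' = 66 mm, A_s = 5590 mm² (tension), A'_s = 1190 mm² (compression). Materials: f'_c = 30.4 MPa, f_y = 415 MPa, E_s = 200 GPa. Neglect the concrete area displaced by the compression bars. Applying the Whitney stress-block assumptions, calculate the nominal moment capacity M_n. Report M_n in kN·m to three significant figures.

M_n ≈ 1560 kN·m

Assume both tension and compression steel yield.
Net tension couple steel: A_s − A'_s = 4400 mm².
a = (A_s − A'_s) f_y / (0.85 f'_c b) = 1826000/(0.85 × 30.4 × 300) = 235.55 mm.
c = a/β₁ = 235.55/0.833 = 282.77 mm; ε'_s = 0.003(c − d')/c = 0.0023 ≥ f_y/E_s = 0.0021, so compression steel does yield.
M_n = (A_s − A'_s) f_y (d − a/2) + A'_s f_y (d − d') = [1826000 × (780 − 117.775) + 493850 × (780 − 66)] × 10⁻⁶ = 1209.22 + 352.61 = 1561.83 kN·m.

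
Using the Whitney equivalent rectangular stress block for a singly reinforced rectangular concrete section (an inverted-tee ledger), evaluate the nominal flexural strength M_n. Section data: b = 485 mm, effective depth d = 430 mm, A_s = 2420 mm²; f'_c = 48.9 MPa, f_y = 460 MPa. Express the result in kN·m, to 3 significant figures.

M_n ≈ 448 kN·m

T = A_s f_y = 2420 × 460 = 1113200 N = 1113.2 kN.
From C = T: a = T/(0.85 f'_c b) = 1113200/(0.85 × 48.9 × 485) = 55.22 mm.
M_n = T(d − a/2) = 1113.2 kN × (430 − 27.61) mm = 447.94 kN·m.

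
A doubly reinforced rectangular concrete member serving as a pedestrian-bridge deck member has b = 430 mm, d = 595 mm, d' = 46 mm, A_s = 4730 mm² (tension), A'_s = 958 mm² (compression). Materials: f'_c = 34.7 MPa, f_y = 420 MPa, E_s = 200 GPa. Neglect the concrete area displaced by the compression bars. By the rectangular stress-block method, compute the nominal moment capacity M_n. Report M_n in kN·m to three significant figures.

M_n ≈ 1060 kN·m

Assume both tension and compression steel yield.
Net tension couple steel: A_s − A'_s = 3772 mm².
a = (A_s − A'_s) f_y / (0.85 f'_c b) = 1584240/(0.85 × 34.7 × 430) = 124.91 mm.
c = a/β₁ = 124.91/0.802 = 155.75 mm; ε'_s = 0.003(c − d')/c = 0.0021 ≥ f_y/E_s = 0.0021, so compression steel does yield.
M_n = (A_s − A'_s) f_y (d − a/2) + A'_s f_y (d − d') = [1584240 × (595 − 62.455) + 402360 × (595 − 46)] × 10⁻⁶ = 843.68 + 220.90 = 1064.58 kN·m.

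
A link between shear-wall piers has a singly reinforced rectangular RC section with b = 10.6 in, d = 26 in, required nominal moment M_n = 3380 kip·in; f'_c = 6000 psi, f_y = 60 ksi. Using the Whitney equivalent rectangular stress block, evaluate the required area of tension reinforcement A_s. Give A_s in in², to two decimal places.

A_s ≈ 2.28 in²

From M_n = 0.85 f'_c a b (d − a/2):
a = d − √(d² − 2M_n/(0.85 f'_c b)) = 26 − √(26² − 2 × 3380/(0.85 × 6 × 10.6)) = 2.528 in.
A_s = 0.85 f'_c a b / f_y = 0.85 × 6 × 2.528 × 10.6 / 60 = 2.278 in².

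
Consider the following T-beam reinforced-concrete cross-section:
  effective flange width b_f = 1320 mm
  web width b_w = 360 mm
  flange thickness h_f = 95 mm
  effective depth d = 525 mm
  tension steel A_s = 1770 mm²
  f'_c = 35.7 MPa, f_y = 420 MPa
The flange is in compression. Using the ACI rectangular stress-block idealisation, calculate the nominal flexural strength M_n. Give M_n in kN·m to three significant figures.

Tension: T = A_s f_y = 1770 × 420 = 743400 N.
Try a within the flange: a = T/(0.85 f'_c b_f) = 743400/(0.85 × 35.7 × 1320) = 18.56 mm.
Since a = 18.56 ≤ h_f = 95 mm, the stress block lies entirely in the flange; analyse as a rectangular beam of width b_f.
M_n = T(d − a/2) = 743400 × (525 − 9.28) = 383.39 × 10⁶ N·mm.
M_n = 383.39 kN·m.

M_n ≈ 383 kN·m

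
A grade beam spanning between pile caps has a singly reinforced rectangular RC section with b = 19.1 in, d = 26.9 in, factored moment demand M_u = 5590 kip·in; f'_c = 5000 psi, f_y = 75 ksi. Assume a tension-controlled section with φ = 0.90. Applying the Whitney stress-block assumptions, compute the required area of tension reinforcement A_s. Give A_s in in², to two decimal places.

M_n = M_u/φ = 5590/0.90 = 6211.11 kip·in.
From M_n = 0.85 f'_c a b (d − a/2):
a = d − √(d² − 2M_n/(0.85 f'_c b)) = 26.9 − √(26.9² − 2 × 6211.11/(0.85 × 5 × 19.1)) = 3.013 in.
A_s = 0.85 f'_c a b / f_y = 0.85 × 5 × 3.013 × 19.1 / 75 = 3.261 in².

A_s ≈ 3.26 in²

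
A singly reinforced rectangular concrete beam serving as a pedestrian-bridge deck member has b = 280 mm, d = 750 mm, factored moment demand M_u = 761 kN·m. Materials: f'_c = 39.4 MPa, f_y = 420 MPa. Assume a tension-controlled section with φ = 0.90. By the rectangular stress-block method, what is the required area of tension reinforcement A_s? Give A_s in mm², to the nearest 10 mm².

M_n = M_u/φ = 761/0.90 = 845.556 kN·m.
With M_n = 0.85 f'_c a b (d − a/2), solve the quadratic for a:
a = d − √(d² − 2M_n/(0.85 f'_c b)) = 750 − √(750² − 2 × 845.556×10⁶/(0.85 × 39.4 × 280)) = 131.81 mm.
A_s = 0.85 f'_c a b / f_y = 0.85 × 39.4 × 131.81 × 280 / 420 = 2942.9 mm².

A_s ≈ 2940 mm²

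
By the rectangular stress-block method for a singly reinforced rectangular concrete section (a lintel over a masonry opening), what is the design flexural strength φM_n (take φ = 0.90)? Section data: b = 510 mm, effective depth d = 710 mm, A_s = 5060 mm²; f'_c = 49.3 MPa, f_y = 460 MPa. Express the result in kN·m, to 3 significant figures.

T = A_s f_y = 5060 × 460 = 2327600 N = 2327.6 kN.
From C = T: a = T/(0.85 f'_c b) = 2327600/(0.85 × 49.3 × 510) = 108.91 mm.
M_n = T(d − a/2) = 2327.6 kN × (710 − 54.455) mm = 1525.85 kN·m.
φM_n = 0.90 × 1525.85 = 1373.27 kN·m.

φM_n ≈ 1370 kN·m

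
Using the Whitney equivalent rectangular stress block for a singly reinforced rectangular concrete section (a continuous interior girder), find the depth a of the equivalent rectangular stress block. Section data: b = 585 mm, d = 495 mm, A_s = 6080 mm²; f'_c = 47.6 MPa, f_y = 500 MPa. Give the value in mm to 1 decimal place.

T = A_s f_y = 6080 × 500 = 3040000 N = 3040 kN.
Setting C = 0.85 f'_c a b equal to T: a = 3040000/(0.85 × 47.6 × 585) = 128.4 mm.

a ≈ 128.4 mm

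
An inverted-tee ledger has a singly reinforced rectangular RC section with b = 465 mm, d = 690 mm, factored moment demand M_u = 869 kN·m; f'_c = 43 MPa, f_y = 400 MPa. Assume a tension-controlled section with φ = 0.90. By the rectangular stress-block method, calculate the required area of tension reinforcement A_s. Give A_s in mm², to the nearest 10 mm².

A_s ≈ 3740 mm²

M_n = M_u/φ = 869/0.90 = 965.556 kN·m.
With M_n = 0.85 f'_c a b (d − a/2), solve the quadratic for a:
a = d − √(d² − 2M_n/(0.85 f'_c b)) = 690 − √(690² − 2 × 965.556×10⁶/(0.85 × 43 × 465)) = 87.94 mm.
A_s = 0.85 f'_c a b / f_y = 0.85 × 43 × 87.94 × 465 / 400 = 3736.5 mm².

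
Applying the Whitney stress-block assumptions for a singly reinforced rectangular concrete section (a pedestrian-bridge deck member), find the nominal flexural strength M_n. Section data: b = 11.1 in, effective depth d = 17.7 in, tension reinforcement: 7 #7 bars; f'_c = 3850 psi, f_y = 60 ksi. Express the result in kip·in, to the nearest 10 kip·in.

M_n ≈ 3590 kip·in

A_s = 7 × 0.6 = 4.2 in².
T = A_s f_y = 4.2 × 60 = 252 kips.
a = T/(0.85 f'_c b) = 252/(0.85 × 3.85 × 11.1) = 6.937 in.
M_n = T(d − a/2) = 252 × (17.7 − 3.4685) = 3586.3 kip·in.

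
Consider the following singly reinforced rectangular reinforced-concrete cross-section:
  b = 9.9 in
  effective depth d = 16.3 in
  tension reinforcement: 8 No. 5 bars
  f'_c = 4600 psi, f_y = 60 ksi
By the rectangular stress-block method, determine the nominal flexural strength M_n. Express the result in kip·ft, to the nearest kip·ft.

A_s = 8 × 0.31 = 2.48 in².
T = A_s f_y = 2.48 × 60 = 148.8 kips.
a = T/(0.85 f'_c b) = 148.8/(0.85 × 4.6 × 9.9) = 3.844 in.
M_n = T(d − a/2) = 148.8 × (16.3 − 1.922) = 2139.4 kip·in = 2139.4/12 = 178.28 kip·ft.

M_n ≈ 178 kip·ft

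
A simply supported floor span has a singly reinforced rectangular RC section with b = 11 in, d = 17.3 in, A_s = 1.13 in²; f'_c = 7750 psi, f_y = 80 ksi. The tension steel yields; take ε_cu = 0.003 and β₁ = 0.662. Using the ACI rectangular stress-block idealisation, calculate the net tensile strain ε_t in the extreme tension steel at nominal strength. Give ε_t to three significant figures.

a = A_s f_y/(0.85 f'_c b) = 1.248 in.
β₁ = 0.662, so c = a/β₁ = 1.248/0.662 = 1.885 in.
From the linear strain diagram with ε_cu = 0.003: ε_t = 0.003 (d − c)/c = 0.003 × (17.3 − 1.885)/1.885 = 0.0245.
Since ε_t ≥ 0.005, the section is tension-controlled.

ε_t ≈ 0.0245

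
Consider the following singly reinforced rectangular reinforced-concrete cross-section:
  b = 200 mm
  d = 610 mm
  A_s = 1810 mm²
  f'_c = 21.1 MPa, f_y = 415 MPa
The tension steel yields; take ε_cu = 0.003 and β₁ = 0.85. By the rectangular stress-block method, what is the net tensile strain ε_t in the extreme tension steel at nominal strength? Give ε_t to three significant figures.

a = A_s f_y/(0.85 f'_c b) = 209.41 mm.
β₁ = 0.85, so c = a/β₁ = 209.41/0.85 = 246.36 mm.
From the linear strain diagram with ε_cu = 0.003: ε_t = 0.003 (d − c)/c = 0.003 × (610 − 246.36)/246.36 = 0.00443.
ε_t is between 0.004 and 0.005 — transition zone.

ε_t ≈ 0.00443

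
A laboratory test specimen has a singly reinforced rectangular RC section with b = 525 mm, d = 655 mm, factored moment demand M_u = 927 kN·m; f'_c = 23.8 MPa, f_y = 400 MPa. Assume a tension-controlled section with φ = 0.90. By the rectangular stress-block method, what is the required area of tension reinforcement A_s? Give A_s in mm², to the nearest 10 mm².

A_s ≈ 4520 mm²

M_n = M_u/φ = 927/0.90 = 1030 kN·m.
With M_n = 0.85 f'_c a b (d − a/2), solve the quadratic for a:
a = d − √(d² − 2M_n/(0.85 f'_c b)) = 655 − √(655² − 2 × 1030×10⁶/(0.85 × 23.8 × 525)) = 170.16 mm.
A_s = 0.85 f'_c a b / f_y = 0.85 × 23.8 × 170.16 × 525 / 400 = 4518.1 mm².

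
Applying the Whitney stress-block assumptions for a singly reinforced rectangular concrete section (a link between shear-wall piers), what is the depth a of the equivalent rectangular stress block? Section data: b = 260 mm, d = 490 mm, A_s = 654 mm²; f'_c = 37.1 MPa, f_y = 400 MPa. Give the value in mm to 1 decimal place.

a ≈ 31.9 mm

T = A_s f_y = 654 × 400 = 261600 N = 261.6 kN.
Setting C = 0.85 f'_c a b equal to T: a = 261600/(0.85 × 37.1 × 260) = 31.9 mm.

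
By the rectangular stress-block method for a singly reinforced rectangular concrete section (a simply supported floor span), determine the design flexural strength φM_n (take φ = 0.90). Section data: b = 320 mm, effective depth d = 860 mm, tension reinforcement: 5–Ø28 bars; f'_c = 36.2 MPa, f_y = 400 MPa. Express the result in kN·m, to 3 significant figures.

A_s = 5 × 616 = 3080 mm².
T = A_s f_y = 3080 × 400 = 1232000 N = 1232 kN.
From C = T: a = T/(0.85 f'_c b) = 1232000/(0.85 × 36.2 × 320) = 125.12 mm.
M_n = T(d − a/2) = 1232 kN × (860 − 62.56) mm = 982.45 kN·m.
φM_n = 0.90 × 982.45 = 884.21 kN·m.

φM_n ≈ 884 kN·m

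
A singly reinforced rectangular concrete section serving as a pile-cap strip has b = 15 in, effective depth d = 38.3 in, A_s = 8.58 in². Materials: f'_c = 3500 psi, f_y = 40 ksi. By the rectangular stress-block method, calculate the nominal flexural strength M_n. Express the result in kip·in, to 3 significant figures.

M_n ≈ 11800 kip·in

T = A_s f_y = 8.58 × 40 = 343.2 kips.
a = T/(0.85 f'_c b) = 343.2/(0.85 × 3.5 × 15) = 7.691 in.
M_n = T(d − a/2) = 343.2 × (38.3 − 3.8455) = 11824.8 kip·in.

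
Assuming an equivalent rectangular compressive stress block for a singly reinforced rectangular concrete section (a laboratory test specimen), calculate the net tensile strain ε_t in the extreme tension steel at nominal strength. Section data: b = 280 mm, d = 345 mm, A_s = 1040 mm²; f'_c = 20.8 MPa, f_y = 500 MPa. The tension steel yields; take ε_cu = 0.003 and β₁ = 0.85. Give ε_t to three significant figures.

a = A_s f_y/(0.85 f'_c b) = 105.04 mm.
β₁ = 0.85, so c = a/β₁ = 105.04/0.85 = 123.58 mm.
From the linear strain diagram with ε_cu = 0.003: ε_t = 0.003 (d − c)/c = 0.003 × (345 − 123.58)/123.58 = 0.00538.
Since ε_t ≥ 0.005, the section is tension-controlled.

ε_t ≈ 0.00538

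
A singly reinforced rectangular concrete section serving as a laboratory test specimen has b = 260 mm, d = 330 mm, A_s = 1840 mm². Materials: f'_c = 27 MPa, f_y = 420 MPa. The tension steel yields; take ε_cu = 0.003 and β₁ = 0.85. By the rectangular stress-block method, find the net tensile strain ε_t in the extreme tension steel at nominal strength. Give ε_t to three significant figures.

ε_t ≈ 0.00350

a = A_s f_y/(0.85 f'_c b) = 129.51 mm.
β₁ = 0.85, so c = a/β₁ = 129.51/0.85 = 152.36 mm.
From the linear strain diagram with ε_cu = 0.003: ε_t = 0.003 (d − c)/c = 0.003 × (330 − 152.36)/152.36 = 0.00350.
ε_t < 0.004 — the section is over-reinforced for flexure under ACI limits.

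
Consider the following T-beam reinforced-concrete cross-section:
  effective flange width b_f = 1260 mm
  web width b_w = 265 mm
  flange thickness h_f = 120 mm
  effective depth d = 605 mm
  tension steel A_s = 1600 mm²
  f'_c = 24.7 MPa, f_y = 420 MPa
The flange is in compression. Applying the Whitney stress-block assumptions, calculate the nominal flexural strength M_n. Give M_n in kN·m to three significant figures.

M_n ≈ 398 kN·m

Tension: T = A_s f_y = 1600 × 420 = 672000 N.
Try a within the flange: a = T/(0.85 f'_c b_f) = 672000/(0.85 × 24.7 × 1260) = 25.40 mm.
Since a = 25.40 ≤ h_f = 120 mm, the stress block lies entirely in the flange; analyse as a rectangular beam of width b_f.
M_n = T(d − a/2) = 672000 × (605 − 12.7) = 398.03 × 10⁶ N·mm.
M_n = 398.03 kN·m.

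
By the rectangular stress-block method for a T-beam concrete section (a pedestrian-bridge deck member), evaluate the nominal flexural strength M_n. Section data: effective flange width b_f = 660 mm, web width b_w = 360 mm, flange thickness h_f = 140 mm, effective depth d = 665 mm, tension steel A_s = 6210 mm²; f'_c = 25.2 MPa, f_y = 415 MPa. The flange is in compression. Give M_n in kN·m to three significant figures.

Tension: T = A_s f_y = 6210 × 415 = 2577150 N.
Try a within the flange: a = T/(0.85 f'_c b_f) = 2577150/(0.85 × 25.2 × 660) = 182.30 mm.
a = 182.30 > h_f = 140 mm: the block extends into the web. Split into flange-overhang and web parts.
C_f = 0.85 f'_c (b_f − b_w) h_f = 0.85 × 25.2 × (660 − 360) × 140 = 899640 N.
Remaining web compression depth: a_w = (T − C_f)/(0.85 f'_c b_w) = (2577150 − 899640)/(0.85 × 25.2 × 360) = 217.54 mm.
M_n = C_f(d − h_f/2) + (T − C_f)(d − a_w/2) = 899640 × (665 − 70) + 1677510 × (665 − 108.77) = 535.29 + 933.08 = 1468.37 × 10⁶ N·mm.
M_n = 1468.37 kN·m.

M_n ≈ 1470 kN·m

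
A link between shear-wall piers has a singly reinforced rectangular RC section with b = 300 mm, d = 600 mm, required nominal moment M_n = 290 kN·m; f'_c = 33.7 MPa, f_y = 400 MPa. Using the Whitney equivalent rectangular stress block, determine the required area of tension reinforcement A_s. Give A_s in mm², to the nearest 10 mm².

A_s ≈ 1270 mm²

With M_n = 0.85 f'_c a b (d − a/2), solve the quadratic for a:
a = d − √(d² − 2M_n/(0.85 f'_c b)) = 600 − √(600² − 2 × 290×10⁶/(0.85 × 33.7 × 300)) = 59.16 mm.
A_s = 0.85 f'_c a b / f_y = 0.85 × 33.7 × 59.16 × 300 / 400 = 1271.0 mm².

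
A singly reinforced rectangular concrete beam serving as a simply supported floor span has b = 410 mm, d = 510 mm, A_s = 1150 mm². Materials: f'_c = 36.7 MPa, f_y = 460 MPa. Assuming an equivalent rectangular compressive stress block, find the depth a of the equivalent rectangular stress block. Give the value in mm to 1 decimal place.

T = A_s f_y = 1150 × 460 = 529000 N = 529 kN.
Setting C = 0.85 f'_c a b equal to T: a = 529000/(0.85 × 36.7 × 410) = 41.4 mm.

a ≈ 41.4 mm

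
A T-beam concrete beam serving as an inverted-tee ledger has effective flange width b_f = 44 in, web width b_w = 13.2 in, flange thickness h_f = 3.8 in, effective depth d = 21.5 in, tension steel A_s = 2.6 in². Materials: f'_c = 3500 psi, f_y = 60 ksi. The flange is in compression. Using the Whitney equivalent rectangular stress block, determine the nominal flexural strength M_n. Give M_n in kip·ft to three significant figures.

M_n ≈ 272 kip·ft

Tension: T = A_s f_y = 2.6 × 60 = 156 kips.
Try a within the flange: a = T/(0.85 f'_c b_f) = 156/(0.85 × 3.5 × 44) = 1.192 in.
Since a = 1.192 ≤ h_f = 3.8 in, the stress block lies entirely in the flange; analyse as a rectangular beam of width b_f.
M_n = T(d − a/2) = 156 × (21.5 − 0.596) = 3261.0 kip·in.
M_n = 3261.0/12 = 271.75 kip·ft.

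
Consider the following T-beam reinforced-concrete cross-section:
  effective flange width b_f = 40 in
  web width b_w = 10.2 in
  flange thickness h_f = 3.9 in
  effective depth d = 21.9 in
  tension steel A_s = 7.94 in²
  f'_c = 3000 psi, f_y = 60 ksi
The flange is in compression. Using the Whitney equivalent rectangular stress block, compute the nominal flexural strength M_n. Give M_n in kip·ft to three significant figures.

Tension: T = A_s f_y = 7.94 × 60 = 476.4 kips.
Try a within the flange: a = T/(0.85 f'_c b_f) = 476.4/(0.85 × 3 × 40) = 4.671 in.
a = 4.671 > h_f = 3.9 in: the block extends into the web. Split into flange-overhang and web parts.
C_f = 0.85 f'_c (b_f − b_w) h_f = 0.85 × 3 × (40 − 10.2) × 3.9 = 296.4 kips.
Remaining web compression depth: a_w = (T − C_f)/(0.85 f'_c b_w) = (476.4 − 296.4)/(0.85 × 3 × 10.2) = 6.920 in.
M_n = C_f(d − h_f/2) + (T − C_f)(d − a_w/2) = 296.4 × (21.9 − 1.95) + 180 × (21.9 − 3.46) = 5913.2 + 3319.2 = 9232.4 kip·in.
M_n = 9232.4/12 = 769.37 kip·ft.

M_n ≈ 769 kip·ft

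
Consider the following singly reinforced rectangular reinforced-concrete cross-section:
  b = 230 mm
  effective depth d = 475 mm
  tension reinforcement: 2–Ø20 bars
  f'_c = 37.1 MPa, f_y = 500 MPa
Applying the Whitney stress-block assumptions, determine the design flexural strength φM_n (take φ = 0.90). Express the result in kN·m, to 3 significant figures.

φM_n ≈ 128 kN·m

A_s = 2 × 314 = 628 mm².
T = A_s f_y = 628 × 500 = 314000 N = 314 kN.
From C = T: a = T/(0.85 f'_c b) = 314000/(0.85 × 37.1 × 230) = 43.29 mm.
M_n = T(d − a/2) = 314 kN × (475 − 21.645) mm = 142.35 kN·m.
φM_n = 0.90 × 142.35 = 128.12 kN·m.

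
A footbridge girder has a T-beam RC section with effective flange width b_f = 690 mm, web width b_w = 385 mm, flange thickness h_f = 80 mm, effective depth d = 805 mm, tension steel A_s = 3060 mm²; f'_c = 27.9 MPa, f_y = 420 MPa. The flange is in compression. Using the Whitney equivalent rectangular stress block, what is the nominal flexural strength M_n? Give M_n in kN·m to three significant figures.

M_n ≈ 984 kN·m

Tension: T = A_s f_y = 3060 × 420 = 1285200 N.
Try a within the flange: a = T/(0.85 f'_c b_f) = 1285200/(0.85 × 27.9 × 690) = 78.54 mm.
Since a = 78.54 ≤ h_f = 80 mm, the stress block lies entirely in the flange; analyse as a rectangular beam of width b_f.
M_n = T(d − a/2) = 1285200 × (805 − 39.27) = 984.12 × 10⁶ N·mm.
M_n = 984.12 kN·m.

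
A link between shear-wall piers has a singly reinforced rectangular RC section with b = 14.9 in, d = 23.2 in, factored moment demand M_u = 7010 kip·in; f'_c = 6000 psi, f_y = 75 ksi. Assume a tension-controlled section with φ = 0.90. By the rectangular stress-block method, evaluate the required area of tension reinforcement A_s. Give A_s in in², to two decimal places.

M_n = M_u/φ = 7010/0.90 = 7788.89 kip·in.
From M_n = 0.85 f'_c a b (d − a/2):
a = d − √(d² − 2M_n/(0.85 f'_c b)) = 23.2 − √(23.2² − 2 × 7788.89/(0.85 × 6 × 14.9)) = 4.945 in.
A_s = 0.85 f'_c a b / f_y = 0.85 × 6 × 4.945 × 14.9 / 75 = 5.010 in².

A_s ≈ 5.01 in²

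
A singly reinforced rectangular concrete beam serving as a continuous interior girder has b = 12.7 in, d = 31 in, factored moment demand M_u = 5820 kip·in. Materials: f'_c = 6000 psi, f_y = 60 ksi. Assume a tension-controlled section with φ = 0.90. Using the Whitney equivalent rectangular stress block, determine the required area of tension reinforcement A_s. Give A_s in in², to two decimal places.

M_n = M_u/φ = 5820/0.90 = 6466.67 kip·in.
From M_n = 0.85 f'_c a b (d − a/2):
a = d − √(d² − 2M_n/(0.85 f'_c b)) = 31 − √(31² − 2 × 6466.67/(0.85 × 6 × 12.7)) = 3.408 in.
A_s = 0.85 f'_c a b / f_y = 0.85 × 6 × 3.408 × 12.7 / 60 = 3.679 in².

A_s ≈ 3.68 in²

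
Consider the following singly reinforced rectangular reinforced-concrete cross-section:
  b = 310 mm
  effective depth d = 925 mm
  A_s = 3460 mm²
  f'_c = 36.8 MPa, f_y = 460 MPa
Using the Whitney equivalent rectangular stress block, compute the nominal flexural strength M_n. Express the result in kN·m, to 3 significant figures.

M_n ≈ 1340 kN·m

T = A_s f_y = 3460 × 460 = 1591600 N = 1591.6 kN.
From C = T: a = T/(0.85 f'_c b) = 1591600/(0.85 × 36.8 × 310) = 164.14 mm.
M_n = T(d − a/2) = 1591.6 kN × (925 − 82.07) mm = 1341.61 kN·m.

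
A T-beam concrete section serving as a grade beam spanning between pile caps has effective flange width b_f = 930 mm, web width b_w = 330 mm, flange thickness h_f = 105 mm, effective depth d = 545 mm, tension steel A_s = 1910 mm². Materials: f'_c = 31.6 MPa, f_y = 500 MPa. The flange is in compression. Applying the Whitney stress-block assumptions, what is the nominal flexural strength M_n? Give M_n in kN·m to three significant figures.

M_n ≈ 502 kN·m

Tension: T = A_s f_y = 1910 × 500 = 955000 N.
Try a within the flange: a = T/(0.85 f'_c b_f) = 955000/(0.85 × 31.6 × 930) = 38.23 mm.
Since a = 38.23 ≤ h_f = 105 mm, the stress block lies entirely in the flange; analyse as a rectangular beam of width b_f.
M_n = T(d − a/2) = 955000 × (545 − 19.115) = 502.22 × 10⁶ N·mm.
M_n = 502.22 kN·m.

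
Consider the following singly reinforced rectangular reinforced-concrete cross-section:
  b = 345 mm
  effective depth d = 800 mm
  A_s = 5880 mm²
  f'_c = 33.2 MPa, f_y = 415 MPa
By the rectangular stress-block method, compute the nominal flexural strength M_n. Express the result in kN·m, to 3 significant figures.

M_n ≈ 1650 kN·m

T = A_s f_y = 5880 × 415 = 2440200 N = 2440.2 kN.
From C = T: a = T/(0.85 f'_c b) = 2440200/(0.85 × 33.2 × 345) = 250.64 mm.
M_n = T(d − a/2) = 2440.2 kN × (800 − 125.32) mm = 1646.35 kN·m.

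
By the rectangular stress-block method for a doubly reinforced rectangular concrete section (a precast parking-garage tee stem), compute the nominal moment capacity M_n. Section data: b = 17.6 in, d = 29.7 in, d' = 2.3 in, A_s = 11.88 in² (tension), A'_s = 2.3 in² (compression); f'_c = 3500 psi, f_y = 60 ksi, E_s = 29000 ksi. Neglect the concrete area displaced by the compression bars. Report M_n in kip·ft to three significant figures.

M_n ≈ 1470 kip·ft

Assume both steels yield.
a = (A_s − A'_s) f_y/(0.85 f'_c b) = (11.88 − 2.3) × 60/(0.85 × 3.5 × 17.6) = 10.978 in.
c = a/β₁ = 10.978/0.85 = 12.915 in; ε'_s = 0.003(c − d')/c = 0.0025 ≥ ε_y = 0.0021, so the compression steel yields.
M_n = (A_s − A'_s) f_y (d − a/2) + A'_s f_y (d − d') = 574.8 × (29.7 − 5.489) + 138 × (29.7 − 2.3) = 13916.5 + 3781.2 = 17697.7 kip·in = 17697.7/12 = 1474.81 kip·ft.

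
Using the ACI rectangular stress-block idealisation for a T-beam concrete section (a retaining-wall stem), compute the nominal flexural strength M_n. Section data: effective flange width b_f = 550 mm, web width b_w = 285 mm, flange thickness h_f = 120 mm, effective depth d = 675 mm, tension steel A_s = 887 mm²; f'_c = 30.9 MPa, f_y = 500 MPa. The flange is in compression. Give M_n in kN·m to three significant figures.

Tension: T = A_s f_y = 887 × 500 = 443500 N.
Try a within the flange: a = T/(0.85 f'_c b_f) = 443500/(0.85 × 30.9 × 550) = 30.70 mm.
Since a = 30.70 ≤ h_f = 120 mm, the stress block lies entirely in the flange; analyse as a rectangular beam of width b_f.
M_n = T(d − a/2) = 443500 × (675 − 15.35) = 292.55 × 10⁶ N·mm.
M_n = 292.55 kN·m.

M_n ≈ 293 kN·m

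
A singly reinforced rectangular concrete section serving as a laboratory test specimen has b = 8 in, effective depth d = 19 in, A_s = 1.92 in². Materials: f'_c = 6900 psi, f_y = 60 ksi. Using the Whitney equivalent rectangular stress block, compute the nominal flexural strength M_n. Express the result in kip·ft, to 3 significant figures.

T = A_s f_y = 1.92 × 60 = 115.2 kips.
a = T/(0.85 f'_c b) = 115.2/(0.85 × 6.9 × 8) = 2.455 in.
M_n = T(d − a/2) = 115.2 × (19 − 1.2275) = 2047.4 kip·in = 2047.4/12 = 170.62 kip·ft.

M_n ≈ 171 kip·ft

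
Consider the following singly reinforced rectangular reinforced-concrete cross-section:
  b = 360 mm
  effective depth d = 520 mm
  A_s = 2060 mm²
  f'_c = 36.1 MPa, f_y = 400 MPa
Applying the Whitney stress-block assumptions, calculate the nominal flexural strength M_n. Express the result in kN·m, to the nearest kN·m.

M_n ≈ 398 kN·m

T = A_s f_y = 2060 × 400 = 824000 N = 824 kN.
From C = T: a = T/(0.85 f'_c b) = 824000/(0.85 × 36.1 × 360) = 74.59 mm.
M_n = T(d − a/2) = 824 kN × (520 − 37.295) mm = 397.75 kN·m.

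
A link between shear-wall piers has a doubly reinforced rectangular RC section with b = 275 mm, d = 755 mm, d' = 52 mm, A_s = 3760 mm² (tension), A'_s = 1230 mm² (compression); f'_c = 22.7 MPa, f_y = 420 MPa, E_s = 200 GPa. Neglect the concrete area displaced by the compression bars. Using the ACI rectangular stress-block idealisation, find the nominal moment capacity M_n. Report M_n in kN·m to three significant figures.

Assume both tension and compression steel yield.
Net tension couple steel: A_s − A'_s = 2530 mm².
a = (A_s − A'_s) f_y / (0.85 f'_c b) = 1062600/(0.85 × 22.7 × 275) = 200.26 mm.
c = a/β₁ = 200.26/0.85 = 235.60 mm; ε'_s = 0.003(c − d')/c = 0.0023 ≥ f_y/E_s = 0.0021, so compression steel does yield.
M_n = (A_s − A'_s) f_y (d − a/2) + A'_s f_y (d − d') = [1062600 × (755 − 100.13) + 516600 × (755 − 52)] × 10⁻⁶ = 695.86 + 363.17 = 1059.03 kN·m.

M_n ≈ 1060 kN·m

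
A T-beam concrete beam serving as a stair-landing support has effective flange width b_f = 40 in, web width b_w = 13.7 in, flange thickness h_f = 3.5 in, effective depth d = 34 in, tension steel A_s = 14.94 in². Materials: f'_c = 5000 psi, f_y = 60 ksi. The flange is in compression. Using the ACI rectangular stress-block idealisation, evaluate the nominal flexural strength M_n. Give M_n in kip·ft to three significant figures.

M_n ≈ 2300 kip·ft

Tension: T = A_s f_y = 14.94 × 60 = 896.4 kips.
Try a within the flange: a = T/(0.85 f'_c b_f) = 896.4/(0.85 × 5 × 40) = 5.273 in.
a = 5.273 > h_f = 3.5 in: the block extends into the web. Split into flange-overhang and web parts.
C_f = 0.85 f'_c (b_f − b_w) h_f = 0.85 × 5 × (40 − 13.7) × 3.5 = 391.2 kips.
Remaining web compression depth: a_w = (T − C_f)/(0.85 f'_c b_w) = (896.4 − 391.2)/(0.85 × 5 × 13.7) = 8.677 in.
M_n = C_f(d − h_f/2) + (T − C_f)(d − a_w/2) = 391.2 × (34 − 1.75) + 505.2 × (34 − 4.3385) = 12616.2 + 14985.0 = 27601.2 kip·in.
M_n = 27601.2/12 = 2300.10 kip·ft.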